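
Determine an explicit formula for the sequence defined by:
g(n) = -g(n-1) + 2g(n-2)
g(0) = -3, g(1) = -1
Characteristic equation: x² + x - 2 = 0, which factors as (x - (1))(x - (-2)) = 0.
Roots r₁ = 1, r₂ = -2 (distinct).
General solution: g(n) = A·(1)^n + B·(-2)^n.
From g(0) = -3: A + B = -3.
From g(1) = -1: A - 2B = -1.
Solving: A = - \frac{7}{3}, B = - \frac{2}{3}.
So g(n) = - \frac{2 \left(-2\right)^{n}}{3} - \frac{7}{3}.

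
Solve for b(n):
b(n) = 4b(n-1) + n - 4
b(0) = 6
First-order linear with linear forcing.
Homogeneous solution: b_h(n) = A·(4)^n.
Try particular b_p(n) = pn + q. Substituting:
  pn + q = 4(p(n-1) + q) + n - 4.
Matching the n-coefficient: p = 4p + 1 ⇒ p = - \frac{1}{3}.
Matching constants: q = -4p + 4q - 4 ⇒ q = \frac{8}{9}.
General: b(n) = A·(4)^n - \frac{n}{3} + \frac{8}{9}.
Apply b(0) = 6: A + \frac{8}{9} = 6 ⇒ A = \frac{46}{9}.
So b(n) = \frac{46 \cdot 4^{n}}{9} - \frac{n}{3} + \frac{8}{9}.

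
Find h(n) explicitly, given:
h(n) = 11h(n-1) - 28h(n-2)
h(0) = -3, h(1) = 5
Characteristic equation: x² - 11x + 28 = 0, which factors as (x - (7))(x - (4)) = 0.
Roots r₁ = 7, r₂ = 4 (distinct).
General solution: h(n) = A·(7)^n + B·(4)^n.
From h(0) = -3: A + B = -3.
From h(1) = 5: 7A + 4B = 5.
Solving: A = \frac{17}{3}, B = - \frac{26}{3}.
So h(n) = - \frac{26 \cdot 4^{n}}{3} + \frac{17 \cdot 7^{n}}{3}.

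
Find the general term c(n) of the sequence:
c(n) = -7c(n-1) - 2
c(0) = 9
First-order linear non-homogeneous.
Homogeneous solution: c_h(n) = A·(-7)^n.
Try constant particular solution c_p = K: K = -7K - 2 ⇒ K = - \frac{1}{4}.
General: c(n) = A·(-7)^n - \frac{1}{4}.
Apply c(0) = 9: A - \frac{1}{4} = 9 ⇒ A = \frac{37}{4}.
So c(n) = \frac{37 \left(-7\right)^{n}}{4} - \frac{1}{4}.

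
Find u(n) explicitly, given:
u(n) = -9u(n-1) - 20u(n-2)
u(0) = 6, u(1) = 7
Characteristic equation: x² + 9x + 20 = 0, which factors as (x - (-4))(x - (-5)) = 0.
Roots r₁ = -4, r₂ = -5 (distinct).
General solution: u(n) = A·(-4)^n + B·(-5)^n.
From u(0) = 6: A + B = 6.
From u(1) = 7: -4A - 5B = 7.
Solving: A = 37, B = -31.
So u(n) = 37 \left(-4\right)^{n} - 31 \left(-5\right)^{n}.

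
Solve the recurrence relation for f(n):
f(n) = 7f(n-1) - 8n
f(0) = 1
First-order linear with linear forcing.
Homogeneous solution: f_h(n) = A·(7)^n.
Try particular f_p(n) = pn + q. Substituting:
  pn + q = 7(p(n-1) + q) - 8n.
Matching the n-coefficient: p = 7p - 8 ⇒ p = \frac{4}{3}.
Matching constants: q = -7p + 7q ⇒ q = \frac{14}{9}.
General: f(n) = A·(7)^n + \frac{4 n}{3} + \frac{14}{9}.
Apply f(0) = 1: A + \frac{14}{9} = 1 ⇒ A = - \frac{5}{9}.
So f(n) = - \frac{5 \cdot 7^{n}}{9} + \frac{4 n}{3} + \frac{14}{9}.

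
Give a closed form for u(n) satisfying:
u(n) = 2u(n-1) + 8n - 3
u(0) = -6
First-order linear with linear forcing.
Homogeneous solution: u_h(n) = A·(2)^n.
Try particular u_p(n) = pn + q. Substituting:
  pn + q = 2(p(n-1) + q) + 8n - 3.
Matching the n-coefficient: p = 2p + 8 ⇒ p = -8.
Matching constants: q = -2p + 2q - 3 ⇒ q = -13.
General: u(n) = A·(2)^n - 8 n - 13.
Apply u(0) = -6: A - 13 = -6 ⇒ A = 7.
So u(n) = 7 \cdot 2^{n} - 8 n - 13.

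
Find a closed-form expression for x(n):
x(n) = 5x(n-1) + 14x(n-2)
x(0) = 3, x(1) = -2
Characteristic equation: x² - 5x - 14 = 0, which factors as (x - (7))(x - (-2)) = 0.
Roots r₁ = 7, r₂ = -2 (distinct).
General solution: x(n) = A·(7)^n + B·(-2)^n.
From x(0) = 3: A + B = 3.
From x(1) = -2: 7A - 2B = -2.
Solving: A = \frac{4}{9}, B = \frac{23}{9}.
So x(n) = \frac{23 \left(-2\right)^{n}}{9} + \frac{4 \cdot 7^{n}}{9}.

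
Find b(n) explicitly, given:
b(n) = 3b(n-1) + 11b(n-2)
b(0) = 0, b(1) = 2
Characteristic equation: x² - 3x - 11 = 0.
Discriminant Δ = (3)² + 4·(11) = 53.
Roots r₁,₂ = (3 ± √53)/2, so r₁ = \frac{3}{2} + \frac{\sqrt{53}}{2}, r₂ = \frac{3}{2} - \frac{\sqrt{53}}{2}.
General solution: b(n) = A·r₁^n + B·r₂^n.
From the initial conditions, A + B = 0 and r₁A + r₂B = 2.
Since r₁ - r₂ = √53: A = (2 - (0)r₂)/√53 = \frac{2 \sqrt{53}}{53}, and B = 0 - A = - \frac{2 \sqrt{53}}{53}.
So b(n) = \left(\frac{2 \sqrt{53}}{53}\right)\left(\frac{3}{2} + \frac{\sqrt{53}}{2}\right)^n + \left(- \frac{2 \sqrt{53}}{53}\right)\left(\frac{3}{2} - \frac{\sqrt{53}}{2}\right)^n.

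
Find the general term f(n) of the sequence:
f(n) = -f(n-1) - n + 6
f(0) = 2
First-order linear with linear forcing.
Homogeneous solution: f_h(n) = A·(-1)^n.
Try particular f_p(n) = pn + q. Substituting:
  pn + q = -(p(n-1) + q) - n + 6.
Matching the n-coefficient: p = -p - 1 ⇒ p = - \frac{1}{2}.
Matching constants: q = p - q + 6 ⇒ q = \frac{11}{4}.
General: f(n) = A·(-1)^n - \frac{n}{2} + \frac{11}{4}.
Apply f(0) = 2: A + \frac{11}{4} = 2 ⇒ A = - \frac{3}{4}.
So f(n) = - \frac{3 \left(-1\right)^{n}}{4} - \frac{n}{2} + \frac{11}{4}.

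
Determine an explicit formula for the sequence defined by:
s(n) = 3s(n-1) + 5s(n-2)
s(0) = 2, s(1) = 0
Characteristic equation: x² - 3x - 5 = 0.
Discriminant Δ = (3)² + 4·(5) = 29.
Roots r₁,₂ = (3 ± √29)/2, so r₁ = \frac{3}{2} + \frac{\sqrt{29}}{2}, r₂ = \frac{3}{2} - \frac{\sqrt{29}}{2}.
General solution: s(n) = A·r₁^n + B·r₂^n.
From the initial conditions, A + B = 2 and r₁A + r₂B = 0.
Since r₁ - r₂ = √29: A = (0 - (2)r₂)/√29 = 1 - \frac{3 \sqrt{29}}{29}, and B = 2 - A = \frac{3 \sqrt{29}}{29} + 1.
So s(n) = \left(1 - \frac{3 \sqrt{29}}{29}\right)\left(\frac{3}{2} + \frac{\sqrt{29}}{2}\right)^n + \left(\frac{3 \sqrt{29}}{29} + 1\right)\left(\frac{3}{2} - \frac{\sqrt{29}}{2}\right)^n.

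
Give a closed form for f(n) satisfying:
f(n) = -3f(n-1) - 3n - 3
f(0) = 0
First-order linear with linear forcing.
Homogeneous solution: f_h(n) = A·(-3)^n.
Try particular f_p(n) = pn + q. Substituting:
  pn + q = -3(p(n-1) + q) - 3n - 3.
Matching the n-coefficient: p = -3p - 3 ⇒ p = - \frac{3}{4}.
Matching constants: q = 3p - 3q - 3 ⇒ q = - \frac{21}{16}.
General: f(n) = A·(-3)^n - \frac{3 n}{4} - \frac{21}{16}.
Apply f(0) = 0: A - \frac{21}{16} = 0 ⇒ A = \frac{21}{16}.
So f(n) = \frac{21 \left(-3\right)^{n}}{16} - \frac{3 n}{4} - \frac{21}{16}.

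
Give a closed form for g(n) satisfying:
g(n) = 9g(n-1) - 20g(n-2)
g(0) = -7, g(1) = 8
Characteristic equation: x² - 9x + 20 = 0, which factors as (x - (5))(x - (4)) = 0.
Roots r₁ = 5, r₂ = 4 (distinct).
General solution: g(n) = A·(5)^n + B·(4)^n.
From g(0) = -7: A + B = -7.
From g(1) = 8: 5A + 4B = 8.
Solving: A = 36, B = -43.
So g(n) = - 43 \cdot 4^{n} + 36 \cdot 5^{n}.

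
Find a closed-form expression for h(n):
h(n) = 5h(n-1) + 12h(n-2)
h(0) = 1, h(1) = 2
Characteristic equation: x² - 5x - 12 = 0.
Discriminant Δ = (5)² + 4·(12) = 73.
Roots r₁,₂ = (5 ± √73)/2, so r₁ = \frac{5}{2} + \frac{\sqrt{73}}{2}, r₂ = \frac{5}{2} - \frac{\sqrt{73}}{2}.
General solution: h(n) = A·r₁^n + B·r₂^n.
From the initial conditions, A + B = 1 and r₁A + r₂B = 2.
Since r₁ - r₂ = √73: A = (2 - (1)r₂)/√73 = \frac{1}{2} - \frac{\sqrt{73}}{146}, and B = 1 - A = \frac{\sqrt{73}}{146} + \frac{1}{2}.
So h(n) = \left(\frac{1}{2} - \frac{\sqrt{73}}{146}\right)\left(\frac{5}{2} + \frac{\sqrt{73}}{2}\right)^n + \left(\frac{\sqrt{73}}{146} + \frac{1}{2}\right)\left(\frac{5}{2} - \frac{\sqrt{73}}{2}\right)^n.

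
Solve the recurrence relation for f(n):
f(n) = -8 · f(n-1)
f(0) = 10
Pure geometric recurrence with ratio -8.
By induction f(n) = f(0) · (-8)^n = 10 \left(-8\right)^{n}.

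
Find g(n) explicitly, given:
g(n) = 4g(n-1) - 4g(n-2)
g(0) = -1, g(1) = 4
Characteristic equation: x² - 4x + 4 = 0, which is (x - (2))².
Repeated root r = 2.
General solution: g(n) = (A + Bn)·(2)^n.
From g(0) = -1: A = -1.
From g(1) = 4: (A + B)·(2) = 4 ⇒ B = 3.
So g(n) = \left(3 n - 1\right) \cdot (2)^n.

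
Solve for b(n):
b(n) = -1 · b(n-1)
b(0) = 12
Pure geometric recurrence with ratio -1.
By induction b(n) = b(0) · (-1)^n = 12 \left(-1\right)^{n}.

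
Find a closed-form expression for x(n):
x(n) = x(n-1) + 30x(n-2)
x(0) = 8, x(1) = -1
Characteristic equation: x² - x - 30 = 0, which factors as (x - (6))(x - (-5)) = 0.
Roots r₁ = 6, r₂ = -5 (distinct).
General solution: x(n) = A·(6)^n + B·(-5)^n.
From x(0) = 8: A + B = 8.
From x(1) = -1: 6A - 5B = -1.
Solving: A = \frac{39}{11}, B = \frac{49}{11}.
So x(n) = \frac{49 \left(-5\right)^{n}}{11} + \frac{39 \cdot 6^{n}}{11}.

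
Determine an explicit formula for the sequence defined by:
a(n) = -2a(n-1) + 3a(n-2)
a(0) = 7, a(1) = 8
Characteristic equation: x² + 2x - 3 = 0, which factors as (x - (-3))(x - (1)) = 0.
Roots r₁ = -3, r₂ = 1 (distinct).
General solution: a(n) = A·(-3)^n + B·(1)^n.
From a(0) = 7: A + B = 7.
From a(1) = 8: -3A + B = 8.
Solving: A = - \frac{1}{4}, B = \frac{29}{4}.
So a(n) = \frac{29}{4} - \frac{\left(-3\right)^{n}}{4}.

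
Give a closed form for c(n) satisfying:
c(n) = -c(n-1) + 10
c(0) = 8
First-order linear non-homogeneous.
Homogeneous solution: c_h(n) = A·(-1)^n.
Try constant particular solution c_p = K: K = -K + 10 ⇒ K = 5.
General: c(n) = A·(-1)^n + 5.
Apply c(0) = 8: A + 5 = 8 ⇒ A = 3.
So c(n) = 3 \left(-1\right)^{n} + 5.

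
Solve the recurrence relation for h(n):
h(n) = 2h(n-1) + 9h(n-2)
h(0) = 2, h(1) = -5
Characteristic equation: x² - 2x - 9 = 0.
Discriminant Δ = (2)² + 4·(9) = 40.
Roots r₁,₂ = (2 ± √40)/2, so r₁ = 1 + \sqrt{10}, r₂ = 1 - \sqrt{10}.
General solution: h(n) = A·r₁^n + B·r₂^n.
From the initial conditions, A + B = 2 and r₁A + r₂B = -5.
Since r₁ - r₂ = √40: A = (-5 - (2)r₂)/√40 = 1 - \frac{7 \sqrt{10}}{20}, and B = 2 - A = 1 + \frac{7 \sqrt{10}}{20}.
So h(n) = \left(1 - \frac{7 \sqrt{10}}{20}\right)\left(1 + \sqrt{10}\right)^n + \left(1 + \frac{7 \sqrt{10}}{20}\right)\left(1 - \sqrt{10}\right)^n.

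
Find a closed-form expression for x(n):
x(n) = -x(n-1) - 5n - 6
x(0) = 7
First-order linear with linear forcing.
Homogeneous solution: x_h(n) = A·(-1)^n.
Try particular x_p(n) = pn + q. Substituting:
  pn + q = -(p(n-1) + q) - 5n - 6.
Matching the n-coefficient: p = -p - 5 ⇒ p = - \frac{5}{2}.
Matching constants: q = p - q - 6 ⇒ q = - \frac{17}{4}.
General: x(n) = A·(-1)^n - \frac{5 n}{2} - \frac{17}{4}.
Apply x(0) = 7: A - \frac{17}{4} = 7 ⇒ A = \frac{45}{4}.
So x(n) = \frac{45 \left(-1\right)^{n}}{4} - \frac{5 n}{2} - \frac{17}{4}.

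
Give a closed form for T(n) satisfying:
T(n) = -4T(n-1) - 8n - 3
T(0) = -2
First-order linear with linear forcing.
Homogeneous solution: T_h(n) = A·(-4)^n.
Try particular T_p(n) = pn + q. Substituting:
  pn + q = -4(p(n-1) + q) - 8n - 3.
Matching the n-coefficient: p = -4p - 8 ⇒ p = - \frac{8}{5}.
Matching constants: q = 4p - 4q - 3 ⇒ q = - \frac{47}{25}.
General: T(n) = A·(-4)^n - \frac{8 n}{5} - \frac{47}{25}.
Apply T(0) = -2: A - \frac{47}{25} = -2 ⇒ A = - \frac{3}{25}.
So T(n) = - \frac{3 \left(-4\right)^{n}}{25} - \frac{8 n}{5} - \frac{47}{25}.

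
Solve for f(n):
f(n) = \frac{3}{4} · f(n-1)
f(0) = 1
Pure geometric recurrence with ratio \frac{3}{4}.
By induction f(n) = f(0) · (\frac{3}{4})^n = \left(\frac{3}{4}\right)^{n}.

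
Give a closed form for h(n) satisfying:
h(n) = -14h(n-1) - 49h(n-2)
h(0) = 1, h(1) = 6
Characteristic equation: x² + 14x + 49 = 0, which is (x - (-7))².
Repeated root r = -7.
General solution: h(n) = (A + Bn)·(-7)^n.
From h(0) = 1: A = 1.
From h(1) = 6: (A + B)·(-7) = 6 ⇒ B = - \frac{13}{7}.
So h(n) = \left(1 - \frac{13 n}{7}\right) \cdot (-7)^n.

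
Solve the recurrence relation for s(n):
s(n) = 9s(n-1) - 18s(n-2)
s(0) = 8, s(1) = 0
Characteristic equation: x² - 9x + 18 = 0, which factors as (x - (3))(x - (6)) = 0.
Roots r₁ = 3, r₂ = 6 (distinct).
General solution: s(n) = A·(3)^n + B·(6)^n.
From s(0) = 8: A + B = 8.
From s(1) = 0: 3A + 6B = 0.
Solving: A = 16, B = -8.
So s(n) = 16 \cdot 3^{n} - 8 \cdot 6^{n}.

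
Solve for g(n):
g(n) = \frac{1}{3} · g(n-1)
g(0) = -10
Pure geometric recurrence with ratio \frac{1}{3}.
By induction g(n) = g(0) · (\frac{1}{3})^n = - 10 \cdot 3^{- n}.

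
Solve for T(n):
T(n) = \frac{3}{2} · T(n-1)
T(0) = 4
Pure geometric recurrence with ratio \frac{3}{2}.
By induction T(n) = T(0) · (\frac{3}{2})^n = 4 \left(\frac{3}{2}\right)^{n}.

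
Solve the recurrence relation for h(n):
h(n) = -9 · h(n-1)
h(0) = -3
Pure geometric recurrence with ratio -9.
By induction h(n) = h(0) · (-9)^n = - 3 \left(-9\right)^{n}.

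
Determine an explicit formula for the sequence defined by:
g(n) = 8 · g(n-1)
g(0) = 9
Pure geometric recurrence with ratio 8.
By induction g(n) = g(0) · (8)^n = 9 \cdot 8^{n}.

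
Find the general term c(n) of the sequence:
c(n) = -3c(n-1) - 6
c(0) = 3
First-order linear non-homogeneous.
Homogeneous solution: c_h(n) = A·(-3)^n.
Try constant particular solution c_p = K: K = -3K - 6 ⇒ K = - \frac{3}{2}.
General: c(n) = A·(-3)^n - \frac{3}{2}.
Apply c(0) = 3: A - \frac{3}{2} = 3 ⇒ A = \frac{9}{2}.
So c(n) = \frac{9 \left(-3\right)^{n}}{2} - \frac{3}{2}.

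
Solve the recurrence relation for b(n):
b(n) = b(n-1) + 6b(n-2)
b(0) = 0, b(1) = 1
Characteristic equation: x² - x - 6 = 0, which factors as (x - (-2))(x - (3)) = 0.
Roots r₁ = -2, r₂ = 3 (distinct).
General solution: b(n) = A·(-2)^n + B·(3)^n.
From b(0) = 0: A + B = 0.
From b(1) = 1: -2A + 3B = 1.
Solving: A = - \frac{1}{5}, B = \frac{1}{5}.
So b(n) = - \frac{\left(-2\right)^{n}}{5} + \frac{3^{n}}{5}.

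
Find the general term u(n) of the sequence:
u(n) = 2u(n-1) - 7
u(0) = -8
First-order linear non-homogeneous.
Homogeneous solution: u_h(n) = A·(2)^n.
Try constant particular solution u_p = K: K = 2K - 7 ⇒ K = 7.
General: u(n) = A·(2)^n + 7.
Apply u(0) = -8: A + 7 = -8 ⇒ A = -15.
So u(n) = 7 - 15 \cdot 2^{n}.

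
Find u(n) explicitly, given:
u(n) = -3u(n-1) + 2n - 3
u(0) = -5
First-order linear with linear forcing.
Homogeneous solution: u_h(n) = A·(-3)^n.
Try particular u_p(n) = pn + q. Substituting:
  pn + q = -3(p(n-1) + q) + 2n - 3.
Matching the n-coefficient: p = -3p + 2 ⇒ p = \frac{1}{2}.
Matching constants: q = 3p - 3q - 3 ⇒ q = - \frac{3}{8}.
General: u(n) = A·(-3)^n + \frac{n}{2} - \frac{3}{8}.
Apply u(0) = -5: A - \frac{3}{8} = -5 ⇒ A = - \frac{37}{8}.
So u(n) = - \frac{37 \left(-3\right)^{n}}{8} + \frac{n}{2} - \frac{3}{8}.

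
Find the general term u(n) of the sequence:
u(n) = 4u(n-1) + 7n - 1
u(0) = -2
First-order linear with linear forcing.
Homogeneous solution: u_h(n) = A·(4)^n.
Try particular u_p(n) = pn + q. Substituting:
  pn + q = 4(p(n-1) + q) + 7n - 1.
Matching the n-coefficient: p = 4p + 7 ⇒ p = - \frac{7}{3}.
Matching constants: q = -4p + 4q - 1 ⇒ q = - \frac{25}{9}.
General: u(n) = A·(4)^n - \frac{7 n}{3} - \frac{25}{9}.
Apply u(0) = -2: A - \frac{25}{9} = -2 ⇒ A = \frac{7}{9}.
So u(n) = \frac{7 \cdot 4^{n}}{9} - \frac{7 n}{3} - \frac{25}{9}.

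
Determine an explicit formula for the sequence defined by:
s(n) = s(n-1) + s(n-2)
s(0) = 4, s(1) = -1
Characteristic equation: x² - x - 1 = 0.
Discriminant Δ = (1)² + 4·(1) = 5.
Roots r₁,₂ = (1 ± √5)/2, so r₁ = \frac{1}{2} + \frac{\sqrt{5}}{2}, r₂ = \frac{1}{2} - \frac{\sqrt{5}}{2}.
General solution: s(n) = A·r₁^n + B·r₂^n.
From the initial conditions, A + B = 4 and r₁A + r₂B = -1.
Since r₁ - r₂ = √5: A = (-1 - (4)r₂)/√5 = 2 - \frac{3 \sqrt{5}}{5}, and B = 4 - A = \frac{3 \sqrt{5}}{5} + 2.
So s(n) = \left(2 - \frac{3 \sqrt{5}}{5}\right)\left(\frac{1}{2} + \frac{\sqrt{5}}{2}\right)^n + \left(\frac{3 \sqrt{5}}{5} + 2\right)\left(\frac{1}{2} - \frac{\sqrt{5}}{2}\right)^n.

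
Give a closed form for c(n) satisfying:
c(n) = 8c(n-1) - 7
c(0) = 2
First-order linear non-homogeneous.
Homogeneous solution: c_h(n) = A·(8)^n.
Try constant particular solution c_p = K: K = 8K - 7 ⇒ K = 1.
General: c(n) = A·(8)^n + 1.
Apply c(0) = 2: A + 1 = 2 ⇒ A = 1.
So c(n) = 8^{n} + 1.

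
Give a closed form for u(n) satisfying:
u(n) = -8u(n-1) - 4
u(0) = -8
First-order linear non-homogeneous.
Homogeneous solution: u_h(n) = A·(-8)^n.
Try constant particular solution u_p = K: K = -8K - 4 ⇒ K = - \frac{4}{9}.
General: u(n) = A·(-8)^n - \frac{4}{9}.
Apply u(0) = -8: A - \frac{4}{9} = -8 ⇒ A = - \frac{68}{9}.
So u(n) = - \frac{68 \left(-8\right)^{n}}{9} - \frac{4}{9}.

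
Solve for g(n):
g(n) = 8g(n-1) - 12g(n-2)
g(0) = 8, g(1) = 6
Characteristic equation: x² - 8x + 12 = 0, which factors as (x - (2))(x - (6)) = 0.
Roots r₁ = 2, r₂ = 6 (distinct).
General solution: g(n) = A·(2)^n + B·(6)^n.
From g(0) = 8: A + B = 8.
From g(1) = 6: 2A + 6B = 6.
Solving: A = \frac{21}{2}, B = - \frac{5}{2}.
So g(n) = \frac{21 \cdot 2^{n}}{2} - \frac{5 \cdot 6^{n}}{2}.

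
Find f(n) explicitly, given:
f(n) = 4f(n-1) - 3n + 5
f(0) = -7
First-order linear with linear forcing.
Homogeneous solution: f_h(n) = A·(4)^n.
Try particular f_p(n) = pn + q. Substituting:
  pn + q = 4(p(n-1) + q) - 3n + 5.
Matching the n-coefficient: p = 4p - 3 ⇒ p = 1.
Matching constants: q = -4p + 4q + 5 ⇒ q = - \frac{1}{3}.
General: f(n) = A·(4)^n + n - \frac{1}{3}.
Apply f(0) = -7: A - \frac{1}{3} = -7 ⇒ A = - \frac{20}{3}.
So f(n) = - \frac{20 \cdot 4^{n}}{3} + n - \frac{1}{3}.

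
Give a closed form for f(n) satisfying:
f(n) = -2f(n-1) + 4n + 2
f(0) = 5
First-order linear with linear forcing.
Homogeneous solution: f_h(n) = A·(-2)^n.
Try particular f_p(n) = pn + q. Substituting:
  pn + q = -2(p(n-1) + q) + 4n + 2.
Matching the n-coefficient: p = -2p + 4 ⇒ p = \frac{4}{3}.
Matching constants: q = 2p - 2q + 2 ⇒ q = \frac{14}{9}.
General: f(n) = A·(-2)^n + \frac{4 n}{3} + \frac{14}{9}.
Apply f(0) = 5: A + \frac{14}{9} = 5 ⇒ A = \frac{31}{9}.
So f(n) = \frac{31 \left(-2\right)^{n}}{9} + \frac{4 n}{3} + \frac{14}{9}.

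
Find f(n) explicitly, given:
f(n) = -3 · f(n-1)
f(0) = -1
Pure geometric recurrence with ratio -3.
By induction f(n) = f(0) · (-3)^n = - \left(-3\right)^{n}.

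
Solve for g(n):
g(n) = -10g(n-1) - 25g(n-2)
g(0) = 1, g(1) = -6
Characteristic equation: x² + 10x + 25 = 0, which is (x - (-5))².
Repeated root r = -5.
General solution: g(n) = (A + Bn)·(-5)^n.
From g(0) = 1: A = 1.
From g(1) = -6: (A + B)·(-5) = -6 ⇒ B = \frac{1}{5}.
So g(n) = \left(\frac{n}{5} + 1\right) \cdot (-5)^n.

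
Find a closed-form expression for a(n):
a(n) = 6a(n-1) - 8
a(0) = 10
First-order linear non-homogeneous.
Homogeneous solution: a_h(n) = A·(6)^n.
Try constant particular solution a_p = K: K = 6K - 8 ⇒ K = \frac{8}{5}.
General: a(n) = A·(6)^n + \frac{8}{5}.
Apply a(0) = 10: A + \frac{8}{5} = 10 ⇒ A = \frac{42}{5}.
So a(n) = \frac{42 \cdot 6^{n}}{5} + \frac{8}{5}.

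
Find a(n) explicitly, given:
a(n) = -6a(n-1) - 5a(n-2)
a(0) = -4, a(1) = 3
Characteristic equation: x² + 6x + 5 = 0, which factors as (x - (-5))(x - (-1)) = 0.
Roots r₁ = -5, r₂ = -1 (distinct).
General solution: a(n) = A·(-5)^n + B·(-1)^n.
From a(0) = -4: A + B = -4.
From a(1) = 3: -5A - B = 3.
Solving: A = \frac{1}{4}, B = - \frac{17}{4}.
So a(n) = - \frac{17 \left(-1\right)^{n}}{4} + \frac{\left(-5\right)^{n}}{4}.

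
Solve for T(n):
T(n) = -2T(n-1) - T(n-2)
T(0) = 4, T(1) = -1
Characteristic equation: x² + 2x + 1 = 0, which is (x - (-1))².
Repeated root r = -1.
General solution: T(n) = (A + Bn)·(-1)^n.
From T(0) = 4: A = 4.
From T(1) = -1: (A + B)·(-1) = -1 ⇒ B = -3.
So T(n) = \left(4 - 3 n\right) \cdot (-1)^n.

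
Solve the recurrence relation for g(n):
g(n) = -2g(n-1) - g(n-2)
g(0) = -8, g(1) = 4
Characteristic equation: x² + 2x + 1 = 0, which is (x - (-1))².
Repeated root r = -1.
General solution: g(n) = (A + Bn)·(-1)^n.
From g(0) = -8: A = -8.
From g(1) = 4: (A + B)·(-1) = 4 ⇒ B = 4.
So g(n) = \left(4 n - 8\right) \cdot (-1)^n.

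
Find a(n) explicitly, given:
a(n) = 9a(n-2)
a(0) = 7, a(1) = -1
Characteristic equation: x² - 9 = 0, which factors as (x - (3))(x - (-3)) = 0.
Roots r₁ = 3, r₂ = -3 (distinct).
General solution: a(n) = A·(3)^n + B·(-3)^n.
From a(0) = 7: A + B = 7.
From a(1) = -1: 3A - 3B = -1.
Solving: A = \frac{10}{3}, B = \frac{11}{3}.
So a(n) = \frac{11 \left(-3\right)^{n}}{3} + \frac{10 \cdot 3^{n}}{3}.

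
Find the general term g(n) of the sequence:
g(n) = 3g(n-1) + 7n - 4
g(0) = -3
First-order linear with linear forcing.
Homogeneous solution: g_h(n) = A·(3)^n.
Try particular g_p(n) = pn + q. Substituting:
  pn + q = 3(p(n-1) + q) + 7n - 4.
Matching the n-coefficient: p = 3p + 7 ⇒ p = - \frac{7}{2}.
Matching constants: q = -3p + 3q - 4 ⇒ q = - \frac{13}{4}.
General: g(n) = A·(3)^n - \frac{7 n}{2} - \frac{13}{4}.
Apply g(0) = -3: A - \frac{13}{4} = -3 ⇒ A = \frac{1}{4}.
So g(n) = \frac{3^{n}}{4} - \frac{7 n}{2} - \frac{13}{4}.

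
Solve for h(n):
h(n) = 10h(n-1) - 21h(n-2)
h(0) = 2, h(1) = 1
Characteristic equation: x² - 10x + 21 = 0, which factors as (x - (3))(x - (7)) = 0.
Roots r₁ = 3, r₂ = 7 (distinct).
General solution: h(n) = A·(3)^n + B·(7)^n.
From h(0) = 2: A + B = 2.
From h(1) = 1: 3A + 7B = 1.
Solving: A = \frac{13}{4}, B = - \frac{5}{4}.
So h(n) = \frac{13 \cdot 3^{n}}{4} - \frac{5 \cdot 7^{n}}{4}.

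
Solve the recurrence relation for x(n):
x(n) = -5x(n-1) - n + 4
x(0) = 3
First-order linear with linear forcing.
Homogeneous solution: x_h(n) = A·(-5)^n.
Try particular x_p(n) = pn + q. Substituting:
  pn + q = -5(p(n-1) + q) - n + 4.
Matching the n-coefficient: p = -5p - 1 ⇒ p = - \frac{1}{6}.
Matching constants: q = 5p - 5q + 4 ⇒ q = \frac{19}{36}.
General: x(n) = A·(-5)^n - \frac{n}{6} + \frac{19}{36}.
Apply x(0) = 3: A + \frac{19}{36} = 3 ⇒ A = \frac{89}{36}.
So x(n) = \frac{89 \left(-5\right)^{n}}{36} - \frac{n}{6} + \frac{19}{36}.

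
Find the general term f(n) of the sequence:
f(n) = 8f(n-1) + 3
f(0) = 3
First-order linear non-homogeneous.
Homogeneous solution: f_h(n) = A·(8)^n.
Try constant particular solution f_p = K: K = 8K + 3 ⇒ K = - \frac{3}{7}.
General: f(n) = A·(8)^n - \frac{3}{7}.
Apply f(0) = 3: A - \frac{3}{7} = 3 ⇒ A = \frac{24}{7}.
So f(n) = \frac{24 \cdot 8^{n}}{7} - \frac{3}{7}.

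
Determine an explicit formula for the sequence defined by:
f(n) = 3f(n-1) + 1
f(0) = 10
First-order linear non-homogeneous.
Homogeneous solution: f_h(n) = A·(3)^n.
Try constant particular solution f_p = K: K = 3K + 1 ⇒ K = - \frac{1}{2}.
General: f(n) = A·(3)^n - \frac{1}{2}.
Apply f(0) = 10: A - \frac{1}{2} = 10 ⇒ A = \frac{21}{2}.
So f(n) = \frac{21 \cdot 3^{n}}{2} - \frac{1}{2}.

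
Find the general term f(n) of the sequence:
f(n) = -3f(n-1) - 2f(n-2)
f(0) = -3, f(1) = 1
Characteristic equation: x² + 3x + 2 = 0, which factors as (x - (-2))(x - (-1)) = 0.
Roots r₁ = -2, r₂ = -1 (distinct).
General solution: f(n) = A·(-2)^n + B·(-1)^n.
From f(0) = -3: A + B = -3.
From f(1) = 1: -2A - B = 1.
Solving: A = 2, B = -5.
So f(n) = - 5 \left(-1\right)^{n} + 2 \left(-2\right)^{n}.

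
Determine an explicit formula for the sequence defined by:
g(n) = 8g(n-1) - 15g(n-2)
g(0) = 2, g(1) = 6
Characteristic equation: x² - 8x + 15 = 0, which factors as (x - (3))(x - (5)) = 0.
Roots r₁ = 3, r₂ = 5 (distinct).
General solution: g(n) = A·(3)^n + B·(5)^n.
From g(0) = 2: A + B = 2.
From g(1) = 6: 3A + 5B = 6.
Solving: A = 2, B = 0.
So g(n) = 2 \cdot 3^{n}.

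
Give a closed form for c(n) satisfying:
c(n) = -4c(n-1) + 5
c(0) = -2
First-order linear non-homogeneous.
Homogeneous solution: c_h(n) = A·(-4)^n.
Try constant particular solution c_p = K: K = -4K + 5 ⇒ K = 1.
General: c(n) = A·(-4)^n + 1.
Apply c(0) = -2: A + 1 = -2 ⇒ A = -3.
So c(n) = 1 - 3 \left(-4\right)^{n}.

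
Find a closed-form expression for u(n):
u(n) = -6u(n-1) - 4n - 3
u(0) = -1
First-order linear with linear forcing.
Homogeneous solution: u_h(n) = A·(-6)^n.
Try particular u_p(n) = pn + q. Substituting:
  pn + q = -6(p(n-1) + q) - 4n - 3.
Matching the n-coefficient: p = -6p - 4 ⇒ p = - \frac{4}{7}.
Matching constants: q = 6p - 6q - 3 ⇒ q = - \frac{45}{49}.
General: u(n) = A·(-6)^n - \frac{4 n}{7} - \frac{45}{49}.
Apply u(0) = -1: A - \frac{45}{49} = -1 ⇒ A = - \frac{4}{49}.
So u(n) = - \frac{4 \left(-6\right)^{n}}{49} - \frac{4 n}{7} - \frac{45}{49}.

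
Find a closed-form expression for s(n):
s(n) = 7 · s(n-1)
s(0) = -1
Pure geometric recurrence with ratio 7.
By induction s(n) = s(0) · (7)^n = - 7^{n}.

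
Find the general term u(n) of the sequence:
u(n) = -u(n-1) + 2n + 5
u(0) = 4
First-order linear with linear forcing.
Homogeneous solution: u_h(n) = A·(-1)^n.
Try particular u_p(n) = pn + q. Substituting:
  pn + q = -(p(n-1) + q) + 2n + 5.
Matching the n-coefficient: p = -p + 2 ⇒ p = 1.
Matching constants: q = p - q + 5 ⇒ q = 3.
General: u(n) = A·(-1)^n + n + 3.
Apply u(0) = 4: A + 3 = 4 ⇒ A = 1.
So u(n) = \left(-1\right)^{n} + n + 3.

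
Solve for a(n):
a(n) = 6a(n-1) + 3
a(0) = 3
First-order linear non-homogeneous.
Homogeneous solution: a_h(n) = A·(6)^n.
Try constant particular solution a_p = K: K = 6K + 3 ⇒ K = - \frac{3}{5}.
General: a(n) = A·(6)^n - \frac{3}{5}.
Apply a(0) = 3: A - \frac{3}{5} = 3 ⇒ A = \frac{18}{5}.
So a(n) = \frac{18 \cdot 6^{n}}{5} - \frac{3}{5}.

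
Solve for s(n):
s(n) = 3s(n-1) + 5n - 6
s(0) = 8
First-order linear with linear forcing.
Homogeneous solution: s_h(n) = A·(3)^n.
Try particular s_p(n) = pn + q. Substituting:
  pn + q = 3(p(n-1) + q) + 5n - 6.
Matching the n-coefficient: p = 3p + 5 ⇒ p = - \frac{5}{2}.
Matching constants: q = -3p + 3q - 6 ⇒ q = - \frac{3}{4}.
General: s(n) = A·(3)^n - \frac{5 n}{2} - \frac{3}{4}.
Apply s(0) = 8: A - \frac{3}{4} = 8 ⇒ A = \frac{35}{4}.
So s(n) = \frac{35 \cdot 3^{n}}{4} - \frac{5 n}{2} - \frac{3}{4}.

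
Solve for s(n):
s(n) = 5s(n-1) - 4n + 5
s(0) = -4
First-order linear with linear forcing.
Homogeneous solution: s_h(n) = A·(5)^n.
Try particular s_p(n) = pn + q. Substituting:
  pn + q = 5(p(n-1) + q) - 4n + 5.
Matching the n-coefficient: p = 5p - 4 ⇒ p = 1.
Matching constants: q = -5p + 5q + 5 ⇒ q = 0.
General: s(n) = A·(5)^n + n + 0.
Apply s(0) = -4: A + 0 = -4 ⇒ A = -4.
So s(n) = - 4 \cdot 5^{n} + n.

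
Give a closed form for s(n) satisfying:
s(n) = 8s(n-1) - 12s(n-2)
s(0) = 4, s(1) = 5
Characteristic equation: x² - 8x + 12 = 0, which factors as (x - (2))(x - (6)) = 0.
Roots r₁ = 2, r₂ = 6 (distinct).
General solution: s(n) = A·(2)^n + B·(6)^n.
From s(0) = 4: A + B = 4.
From s(1) = 5: 2A + 6B = 5.
Solving: A = \frac{19}{4}, B = - \frac{3}{4}.
So s(n) = \frac{19 \cdot 2^{n}}{4} - \frac{3 \cdot 6^{n}}{4}.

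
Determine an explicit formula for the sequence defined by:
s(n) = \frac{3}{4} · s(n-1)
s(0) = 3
Pure geometric recurrence with ratio \frac{3}{4}.
By induction s(n) = s(0) · (\frac{3}{4})^n = 3 \left(\frac{3}{4}\right)^{n}.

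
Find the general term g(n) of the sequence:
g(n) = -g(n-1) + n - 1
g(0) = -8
First-order linear with linear forcing.
Homogeneous solution: g_h(n) = A·(-1)^n.
Try particular g_p(n) = pn + q. Substituting:
  pn + q = -(p(n-1) + q) + n - 1.
Matching the n-coefficient: p = -p + 1 ⇒ p = \frac{1}{2}.
Matching constants: q = p - q - 1 ⇒ q = - \frac{1}{4}.
General: g(n) = A·(-1)^n + \frac{n}{2} - \frac{1}{4}.
Apply g(0) = -8: A - \frac{1}{4} = -8 ⇒ A = - \frac{31}{4}.
So g(n) = - \frac{31 \left(-1\right)^{n}}{4} + \frac{n}{2} - \frac{1}{4}.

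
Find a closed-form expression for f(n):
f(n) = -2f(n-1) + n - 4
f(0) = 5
First-order linear with linear forcing.
Homogeneous solution: f_h(n) = A·(-2)^n.
Try particular f_p(n) = pn + q. Substituting:
  pn + q = -2(p(n-1) + q) + n - 4.
Matching the n-coefficient: p = -2p + 1 ⇒ p = \frac{1}{3}.
Matching constants: q = 2p - 2q - 4 ⇒ q = - \frac{10}{9}.
General: f(n) = A·(-2)^n + \frac{n}{3} - \frac{10}{9}.
Apply f(0) = 5: A - \frac{10}{9} = 5 ⇒ A = \frac{55}{9}.
So f(n) = \frac{55 \left(-2\right)^{n}}{9} + \frac{n}{3} - \frac{10}{9}.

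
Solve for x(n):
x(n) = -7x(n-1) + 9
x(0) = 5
First-order linear non-homogeneous.
Homogeneous solution: x_h(n) = A·(-7)^n.
Try constant particular solution x_p = K: K = -7K + 9 ⇒ K = \frac{9}{8}.
General: x(n) = A·(-7)^n + \frac{9}{8}.
Apply x(0) = 5: A + \frac{9}{8} = 5 ⇒ A = \frac{31}{8}.
So x(n) = \frac{31 \left(-7\right)^{n}}{8} + \frac{9}{8}.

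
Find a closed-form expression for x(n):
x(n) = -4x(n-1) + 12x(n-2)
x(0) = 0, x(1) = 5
Characteristic equation: x² + 4x - 12 = 0, which factors as (x - (-6))(x - (2)) = 0.
Roots r₁ = -6, r₂ = 2 (distinct).
General solution: x(n) = A·(-6)^n + B·(2)^n.
From x(0) = 0: A + B = 0.
From x(1) = 5: -6A + 2B = 5.
Solving: A = - \frac{5}{8}, B = \frac{5}{8}.
So x(n) = - \frac{5 \left(-6\right)^{n}}{8} + \frac{5 \cdot 2^{n}}{8}.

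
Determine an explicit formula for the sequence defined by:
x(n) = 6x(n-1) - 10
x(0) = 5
First-order linear non-homogeneous.
Homogeneous solution: x_h(n) = A·(6)^n.
Try constant particular solution x_p = K: K = 6K - 10 ⇒ K = 2.
General: x(n) = A·(6)^n + 2.
Apply x(0) = 5: A + 2 = 5 ⇒ A = 3.
So x(n) = 3 \cdot 6^{n} + 2.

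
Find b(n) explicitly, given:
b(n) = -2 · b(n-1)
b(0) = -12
Pure geometric recurrence with ratio -2.
By induction b(n) = b(0) · (-2)^n = - 12 \left(-2\right)^{n}.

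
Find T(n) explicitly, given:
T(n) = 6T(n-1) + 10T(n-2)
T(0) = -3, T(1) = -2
Characteristic equation: x² - 6x - 10 = 0.
Discriminant Δ = (6)² + 4·(10) = 76.
Roots r₁,₂ = (6 ± √76)/2, so r₁ = 3 + \sqrt{19}, r₂ = 3 - \sqrt{19}.
General solution: T(n) = A·r₁^n + B·r₂^n.
From the initial conditions, A + B = -3 and r₁A + r₂B = -2.
Since r₁ - r₂ = √76: A = (-2 - (-3)r₂)/√76 = - \frac{3}{2} + \frac{7 \sqrt{19}}{38}, and B = -3 - A = - \frac{3}{2} - \frac{7 \sqrt{19}}{38}.
So T(n) = \left(- \frac{3}{2} + \frac{7 \sqrt{19}}{38}\right)\left(3 + \sqrt{19}\right)^n + \left(- \frac{3}{2} - \frac{7 \sqrt{19}}{38}\right)\left(3 - \sqrt{19}\right)^n.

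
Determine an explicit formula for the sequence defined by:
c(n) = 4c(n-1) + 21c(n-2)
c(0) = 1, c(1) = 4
Characteristic equation: x² - 4x - 21 = 0, which factors as (x - (7))(x - (-3)) = 0.
Roots r₁ = 7, r₂ = -3 (distinct).
General solution: c(n) = A·(7)^n + B·(-3)^n.
From c(0) = 1: A + B = 1.
From c(1) = 4: 7A - 3B = 4.
Solving: A = \frac{7}{10}, B = \frac{3}{10}.
So c(n) = \frac{3 \left(-3\right)^{n}}{10} + \frac{7 \cdot 7^{n}}{10}.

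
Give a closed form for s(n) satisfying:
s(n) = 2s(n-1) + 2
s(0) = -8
First-order linear non-homogeneous.
Homogeneous solution: s_h(n) = A·(2)^n.
Try constant particular solution s_p = K: K = 2K + 2 ⇒ K = -2.
General: s(n) = A·(2)^n - 2.
Apply s(0) = -8: A - 2 = -8 ⇒ A = -6.
So s(n) = - 6 \cdot 2^{n} - 2.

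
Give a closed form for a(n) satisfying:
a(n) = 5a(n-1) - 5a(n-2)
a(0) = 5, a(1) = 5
Characteristic equation: x² - 5x + 5 = 0.
Discriminant Δ = (5)² + 4·(-5) = 5.
Roots r₁,₂ = (5 ± √5)/2, so r₁ = \frac{\sqrt{5}}{2} + \frac{5}{2}, r₂ = \frac{5}{2} - \frac{\sqrt{5}}{2}.
General solution: a(n) = A·r₁^n + B·r₂^n.
From the initial conditions, A + B = 5 and r₁A + r₂B = 5.
Since r₁ - r₂ = √5: A = (5 - (5)r₂)/√5 = \frac{5}{2} - \frac{3 \sqrt{5}}{2}, and B = 5 - A = \frac{5}{2} + \frac{3 \sqrt{5}}{2}.
So a(n) = \left(\frac{5}{2} - \frac{3 \sqrt{5}}{2}\right)\left(\frac{\sqrt{5}}{2} + \frac{5}{2}\right)^n + \left(\frac{5}{2} + \frac{3 \sqrt{5}}{2}\right)\left(\frac{5}{2} - \frac{\sqrt{5}}{2}\right)^n.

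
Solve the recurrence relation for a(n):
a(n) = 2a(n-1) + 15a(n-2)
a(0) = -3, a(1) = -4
Characteristic equation: x² - 2x - 15 = 0, which factors as (x - (-3))(x - (5)) = 0.
Roots r₁ = -3, r₂ = 5 (distinct).
General solution: a(n) = A·(-3)^n + B·(5)^n.
From a(0) = -3: A + B = -3.
From a(1) = -4: -3A + 5B = -4.
Solving: A = - \frac{11}{8}, B = - \frac{13}{8}.
So a(n) = - \frac{11 \left(-3\right)^{n}}{8} - \frac{13 \cdot 5^{n}}{8}.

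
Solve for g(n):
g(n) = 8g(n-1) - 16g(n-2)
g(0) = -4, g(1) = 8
Characteristic equation: x² - 8x + 16 = 0, which is (x - (4))².
Repeated root r = 4.
General solution: g(n) = (A + Bn)·(4)^n.
From g(0) = -4: A = -4.
From g(1) = 8: (A + B)·(4) = 8 ⇒ B = 6.
So g(n) = \left(6 n - 4\right) \cdot (4)^n.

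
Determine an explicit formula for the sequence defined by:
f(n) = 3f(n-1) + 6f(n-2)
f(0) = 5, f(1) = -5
Characteristic equation: x² - 3x - 6 = 0.
Discriminant Δ = (3)² + 4·(6) = 33.
Roots r₁,₂ = (3 ± √33)/2, so r₁ = \frac{3}{2} + \frac{\sqrt{33}}{2}, r₂ = \frac{3}{2} - \frac{\sqrt{33}}{2}.
General solution: f(n) = A·r₁^n + B·r₂^n.
From the initial conditions, A + B = 5 and r₁A + r₂B = -5.
Since r₁ - r₂ = √33: A = (-5 - (5)r₂)/√33 = \frac{5}{2} - \frac{25 \sqrt{33}}{66}, and B = 5 - A = \frac{25 \sqrt{33}}{66} + \frac{5}{2}.
So f(n) = \left(\frac{5}{2} - \frac{25 \sqrt{33}}{66}\right)\left(\frac{3}{2} + \frac{\sqrt{33}}{2}\right)^n + \left(\frac{25 \sqrt{33}}{66} + \frac{5}{2}\right)\left(\frac{3}{2} - \frac{\sqrt{33}}{2}\right)^n.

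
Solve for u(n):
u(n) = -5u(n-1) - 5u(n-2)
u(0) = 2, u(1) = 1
Characteristic equation: x² + 5x + 5 = 0.
Discriminant Δ = (-5)² + 4·(-5) = 5.
Roots r₁,₂ = (-5 ± √5)/2, so r₁ = - \frac{5}{2} + \frac{\sqrt{5}}{2}, r₂ = - \frac{5}{2} - \frac{\sqrt{5}}{2}.
General solution: u(n) = A·r₁^n + B·r₂^n.
From the initial conditions, A + B = 2 and r₁A + r₂B = 1.
Since r₁ - r₂ = √5: A = (1 - (2)r₂)/√5 = 1 + \frac{6 \sqrt{5}}{5}, and B = 2 - A = 1 - \frac{6 \sqrt{5}}{5}.
So u(n) = \left(1 + \frac{6 \sqrt{5}}{5}\right)\left(- \frac{5}{2} + \frac{\sqrt{5}}{2}\right)^n + \left(1 - \frac{6 \sqrt{5}}{5}\right)\left(- \frac{5}{2} - \frac{\sqrt{5}}{2}\right)^n.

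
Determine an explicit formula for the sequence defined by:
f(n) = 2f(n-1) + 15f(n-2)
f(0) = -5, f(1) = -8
Characteristic equation: x² - 2x - 15 = 0, which factors as (x - (-3))(x - (5)) = 0.
Roots r₁ = -3, r₂ = 5 (distinct).
General solution: f(n) = A·(-3)^n + B·(5)^n.
From f(0) = -5: A + B = -5.
From f(1) = -8: -3A + 5B = -8.
Solving: A = - \frac{17}{8}, B = - \frac{23}{8}.
So f(n) = - \frac{17 \left(-3\right)^{n}}{8} - \frac{23 \cdot 5^{n}}{8}.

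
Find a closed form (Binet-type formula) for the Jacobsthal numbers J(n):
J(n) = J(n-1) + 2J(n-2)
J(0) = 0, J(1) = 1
This is the Jacobsthal sequence.
Characteristic equation: x² - x - 2 = 0; roots r₁ = 2, r₂ = -1.
General: J(n) = A·r₁^n + B·r₂^n. Solving with J(0)=0, J(1)=1 gives A = \frac{1}{3}, B = - \frac{1}{3}.
So J(n) = - \frac{\left(-1\right)^{n}}{3} + \frac{2^{n}}{3}.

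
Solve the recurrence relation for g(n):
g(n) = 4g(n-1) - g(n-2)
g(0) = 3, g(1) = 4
Characteristic equation: x² - 4x + 1 = 0.
Discriminant Δ = (4)² + 4·(-1) = 12.
Roots r₁,₂ = (4 ± √12)/2, so r₁ = \sqrt{3} + 2, r₂ = 2 - \sqrt{3}.
General solution: g(n) = A·r₁^n + B·r₂^n.
From the initial conditions, A + B = 3 and r₁A + r₂B = 4.
Since r₁ - r₂ = √12: A = (4 - (3)r₂)/√12 = \frac{3}{2} - \frac{\sqrt{3}}{3}, and B = 3 - A = \frac{\sqrt{3}}{3} + \frac{3}{2}.
So g(n) = \left(\frac{3}{2} - \frac{\sqrt{3}}{3}\right)\left(\sqrt{3} + 2\right)^n + \left(\frac{\sqrt{3}}{3} + \frac{3}{2}\right)\left(2 - \sqrt{3}\right)^n.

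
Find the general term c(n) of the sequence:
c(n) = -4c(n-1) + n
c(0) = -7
First-order linear with linear forcing.
Homogeneous solution: c_h(n) = A·(-4)^n.
Try particular c_p(n) = pn + q. Substituting:
  pn + q = -4(p(n-1) + q) + n.
Matching the n-coefficient: p = -4p + 1 ⇒ p = \frac{1}{5}.
Matching constants: q = 4p - 4q ⇒ q = \frac{4}{25}.
General: c(n) = A·(-4)^n + \frac{n}{5} + \frac{4}{25}.
Apply c(0) = -7: A + \frac{4}{25} = -7 ⇒ A = - \frac{179}{25}.
So c(n) = - \frac{179 \left(-4\right)^{n}}{25} + \frac{n}{5} + \frac{4}{25}.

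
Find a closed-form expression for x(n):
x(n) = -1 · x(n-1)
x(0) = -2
Pure geometric recurrence with ratio -1.
By induction x(n) = x(0) · (-1)^n = - 2 \left(-1\right)^{n}.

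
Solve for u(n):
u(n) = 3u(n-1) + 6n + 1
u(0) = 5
First-order linear with linear forcing.
Homogeneous solution: u_h(n) = A·(3)^n.
Try particular u_p(n) = pn + q. Substituting:
  pn + q = 3(p(n-1) + q) + 6n + 1.
Matching the n-coefficient: p = 3p + 6 ⇒ p = -3.
Matching constants: q = -3p + 3q + 1 ⇒ q = -5.
General: u(n) = A·(3)^n - 3 n - 5.
Apply u(0) = 5: A - 5 = 5 ⇒ A = 10.
So u(n) = 10 \cdot 3^{n} - 3 n - 5.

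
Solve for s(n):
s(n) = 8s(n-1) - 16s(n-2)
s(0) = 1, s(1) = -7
Characteristic equation: x² - 8x + 16 = 0, which is (x - (4))².
Repeated root r = 4.
General solution: s(n) = (A + Bn)·(4)^n.
From s(0) = 1: A = 1.
From s(1) = -7: (A + B)·(4) = -7 ⇒ B = - \frac{11}{4}.
So s(n) = \left(1 - \frac{11 n}{4}\right) \cdot (4)^n.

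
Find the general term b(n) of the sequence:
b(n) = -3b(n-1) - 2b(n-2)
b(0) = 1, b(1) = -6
Characteristic equation: x² + 3x + 2 = 0, which factors as (x - (-2))(x - (-1)) = 0.
Roots r₁ = -2, r₂ = -1 (distinct).
General solution: b(n) = A·(-2)^n + B·(-1)^n.
From b(0) = 1: A + B = 1.
From b(1) = -6: -2A - B = -6.
Solving: A = 5, B = -4.
So b(n) = - 4 \left(-1\right)^{n} + 5 \left(-2\right)^{n}.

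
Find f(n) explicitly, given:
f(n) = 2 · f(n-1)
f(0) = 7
Pure geometric recurrence with ratio 2.
By induction f(n) = f(0) · (2)^n = 7 \cdot 2^{n}.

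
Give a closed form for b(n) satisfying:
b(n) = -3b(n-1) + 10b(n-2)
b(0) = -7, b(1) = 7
Characteristic equation: x² + 3x - 10 = 0, which factors as (x - (2))(x - (-5)) = 0.
Roots r₁ = 2, r₂ = -5 (distinct).
General solution: b(n) = A·(2)^n + B·(-5)^n.
From b(0) = -7: A + B = -7.
From b(1) = 7: 2A - 5B = 7.
Solving: A = -4, B = -3.
So b(n) = - 3 \left(-5\right)^{n} - 4 \cdot 2^{n}.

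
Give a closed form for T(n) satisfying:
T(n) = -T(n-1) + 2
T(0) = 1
First-order linear non-homogeneous.
Homogeneous solution: T_h(n) = A·(-1)^n.
Try constant particular solution T_p = K: K = -K + 2 ⇒ K = 1.
General: T(n) = A·(-1)^n + 1.
Apply T(0) = 1: A + 1 = 1 ⇒ A = 0.
So T(n) = 1.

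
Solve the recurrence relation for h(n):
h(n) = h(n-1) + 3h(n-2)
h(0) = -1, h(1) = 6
Characteristic equation: x² - x - 3 = 0.
Discriminant Δ = (1)² + 4·(3) = 13.
Roots r₁,₂ = (1 ± √13)/2, so r₁ = \frac{1}{2} + \frac{\sqrt{13}}{2}, r₂ = \frac{1}{2} - \frac{\sqrt{13}}{2}.
General solution: h(n) = A·r₁^n + B·r₂^n.
From the initial conditions, A + B = -1 and r₁A + r₂B = 6.
Since r₁ - r₂ = √13: A = (6 - (-1)r₂)/√13 = - \frac{1}{2} + \frac{\sqrt{13}}{2}, and B = -1 - A = - \frac{\sqrt{13}}{2} - \frac{1}{2}.
So h(n) = \left(- \frac{1}{2} + \frac{\sqrt{13}}{2}\right)\left(\frac{1}{2} + \frac{\sqrt{13}}{2}\right)^n + \left(- \frac{\sqrt{13}}{2} - \frac{1}{2}\right)\left(\frac{1}{2} - \frac{\sqrt{13}}{2}\right)^n.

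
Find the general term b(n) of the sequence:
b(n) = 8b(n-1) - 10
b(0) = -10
First-order linear non-homogeneous.
Homogeneous solution: b_h(n) = A·(8)^n.
Try constant particular solution b_p = K: K = 8K - 10 ⇒ K = \frac{10}{7}.
General: b(n) = A·(8)^n + \frac{10}{7}.
Apply b(0) = -10: A + \frac{10}{7} = -10 ⇒ A = - \frac{80}{7}.
So b(n) = \frac{10}{7} - \frac{80 \cdot 8^{n}}{7}.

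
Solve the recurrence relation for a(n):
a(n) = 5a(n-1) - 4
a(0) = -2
First-order linear non-homogeneous.
Homogeneous solution: a_h(n) = A·(5)^n.
Try constant particular solution a_p = K: K = 5K - 4 ⇒ K = 1.
General: a(n) = A·(5)^n + 1.
Apply a(0) = -2: A + 1 = -2 ⇒ A = -3.
So a(n) = 1 - 3 \cdot 5^{n}.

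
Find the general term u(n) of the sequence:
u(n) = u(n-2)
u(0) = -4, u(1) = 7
Characteristic equation: x² - 1 = 0, which factors as (x - (1))(x - (-1)) = 0.
Roots r₁ = 1, r₂ = -1 (distinct).
General solution: u(n) = A·(1)^n + B·(-1)^n.
From u(0) = -4: A + B = -4.
From u(1) = 7: A - B = 7.
Solving: A = \frac{3}{2}, B = - \frac{11}{2}.
So u(n) = \frac{3}{2} - \frac{11 \left(-1\right)^{n}}{2}.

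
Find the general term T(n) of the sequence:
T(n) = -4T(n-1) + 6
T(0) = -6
First-order linear non-homogeneous.
Homogeneous solution: T_h(n) = A·(-4)^n.
Try constant particular solution T_p = K: K = -4K + 6 ⇒ K = \frac{6}{5}.
General: T(n) = A·(-4)^n + \frac{6}{5}.
Apply T(0) = -6: A + \frac{6}{5} = -6 ⇒ A = - \frac{36}{5}.
So T(n) = \frac{6}{5} - \frac{36 \left(-4\right)^{n}}{5}.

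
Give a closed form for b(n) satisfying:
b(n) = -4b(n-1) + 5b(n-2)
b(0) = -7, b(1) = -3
Characteristic equation: x² + 4x - 5 = 0, which factors as (x - (-5))(x - (1)) = 0.
Roots r₁ = -5, r₂ = 1 (distinct).
General solution: b(n) = A·(-5)^n + B·(1)^n.
From b(0) = -7: A + B = -7.
From b(1) = -3: -5A + B = -3.
Solving: A = - \frac{2}{3}, B = - \frac{19}{3}.
So b(n) = - \frac{2 \left(-5\right)^{n}}{3} - \frac{19}{3}.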